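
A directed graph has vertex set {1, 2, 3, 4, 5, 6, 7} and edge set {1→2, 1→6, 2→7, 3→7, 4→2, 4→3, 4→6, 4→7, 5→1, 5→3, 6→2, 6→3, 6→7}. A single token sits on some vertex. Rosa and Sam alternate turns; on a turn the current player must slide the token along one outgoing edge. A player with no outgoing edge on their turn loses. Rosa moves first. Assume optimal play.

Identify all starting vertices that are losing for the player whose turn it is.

1, 7

Classify positions by backward induction: terminal positions (no move available) are L. From any other position, the mover wins iff some move reaches an L.
Every edge goes from a vertex to one that appears earlier in the order 7, 2, 3, 6, 1, 5, 4, so processing vertices in that order labels each vertex after all of its successors.
7: no outgoing edge → L
2: W (go to 7, an L position)
3: W (go to 7, an L position)
6: W (go to 7, an L position)
1: L (options 6(W), 2(W) are all W)
5: W (go to 1, an L position)
4: W (go to 7, an L position)
Reading off the rows marked L gives the requested list; there are 2 such vertices.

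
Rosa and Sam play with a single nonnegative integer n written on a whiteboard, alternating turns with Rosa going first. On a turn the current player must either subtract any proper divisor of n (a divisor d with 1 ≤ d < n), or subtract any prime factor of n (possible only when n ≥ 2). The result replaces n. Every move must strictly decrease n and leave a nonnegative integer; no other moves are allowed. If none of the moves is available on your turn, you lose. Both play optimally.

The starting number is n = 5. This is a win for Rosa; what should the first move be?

Move to 0.

Use the standard recursion: the mover loses at a terminal position; elsewhere, the mover wins exactly when some move hands the opponent an L position.
n=0: no move → L
n=1: no move → L
n=2: W (go to 0, an L position)
n=3: W (go to 0, an L position)
n=4: L (options 2(W), 3(W) are all W)
n=5: W (go to 0, an L position)
From 5, the L positions reachable in one move are: 0, 4. Any move reaching one of these is winning.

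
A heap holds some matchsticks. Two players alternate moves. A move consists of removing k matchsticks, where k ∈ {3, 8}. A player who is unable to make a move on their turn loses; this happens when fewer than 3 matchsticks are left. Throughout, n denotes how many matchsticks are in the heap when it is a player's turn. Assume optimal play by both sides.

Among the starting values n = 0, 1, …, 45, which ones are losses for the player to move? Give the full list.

Work bottom-up. With no move the player to move loses. Otherwise the position is W if at least one move leads to an L position for the opponent, and L if every move leads to a W.
n=0: no move → L
n=1: no move → L
n=2: no move → L
n=3: W (go to 0, an L position)
n=4: W (go to 1, an L position)
n=5: W (go to 2, an L position)
n=6: L (sole option 3(W) is W)
n=7: L (sole option 4(W) is W)
n=8: W (go to 0, an L position)
n=9: W (go to 6, an L position)
n=10: W (go to 7, an L position)
n=11: L (options 8(W), 3(W) are all W)
n=12: L (options 9(W), 4(W) are all W)
n=13: L (options 10(W), 5(W) are all W)
n=14: W (go to 11, an L position)
n=15: W (go to 12, an L position)
n=16: W (go to 13, an L position)
n=17: L (options 14(W), 9(W) are all W)
n=18: L (options 15(W), 10(W) are all W)
n=19: W (go to 11, an L position)
n=20: W (go to 17, an L position)
n=21: W (go to 18, an L position)
n=22: L (options 19(W), 14(W) are all W)
n=23: L (options 20(W), 15(W) are all W)
n=24: L (options 21(W), 16(W) are all W)
n=25: W (go to 22, an L position)
n=26: W (go to 23, an L position)
n=27: W (go to 24, an L position)
n=28: L (options 25(W), 20(W) are all W)
n=29: L (options 26(W), 21(W) are all W)
n=30: W (go to 22, an L position)
n=31: W (go to 28, an L position)
n=32: W (go to 29, an L position)
n=33: L (options 30(W), 25(W) are all W)
n=34: L (options 31(W), 26(W) are all W)
n=35: L (options 32(W), 27(W) are all W)
n=36: W (go to 33, an L position)
n=37: W (go to 34, an L position)
n=38: W (go to 35, an L position)
n=39: L (options 36(W), 31(W) are all W)
n=40: L (options 37(W), 32(W) are all W)
n=41: W (go to 33, an L position)
n=42: W (go to 39, an L position)
n=43: W (go to 40, an L position)
n=44: L (options 41(W), 36(W) are all W)
n=45: L (options 42(W), 37(W) are all W)
Reading off the rows marked L gives the requested list; there are 22 such values of n.

0, 1, 2, 6, 7, 11, 12, 13, 17, 18, 22, 23, 24, 28, 29, 33, 34, 35, 39, 40, 44, 45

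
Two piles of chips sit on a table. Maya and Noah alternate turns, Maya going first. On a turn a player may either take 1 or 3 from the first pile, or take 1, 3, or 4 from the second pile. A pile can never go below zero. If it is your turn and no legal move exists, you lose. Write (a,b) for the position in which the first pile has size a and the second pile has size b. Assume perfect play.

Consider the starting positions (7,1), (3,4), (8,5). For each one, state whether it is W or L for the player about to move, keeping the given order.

Compute win/loss labels from the base case upward. A position with no move is L. Any other position is W if it can reach an L in one move, else L.
No move ever increases a pile, so every position that can arise here has a ≤ 8 and b ≤ 5; it is enough to label the cells with 0 ≤ a ≤ 8 and 0 ≤ b ≤ 5.
Every move lowers a or b (never raises either), so fill the grid row by row in increasing a, and left to right within a row: each cell's successors are then already labelled.
      b=0  b=1  b=2  b=3  b=4  b=5
a=0:    L    W    L    W    W    W
a=1:    W    L    W    L    W    W
a=2:    L    W    L    W    W    W
a=3:    W    L    W    L    W    W
a=4:    L    W    L    W    W    W
a=5:    W    L    W    L    W    W
a=6:    L    W    L    W    W    W
a=7:    W    L    W    L    W    W
a=8:    L    W    L    W    W    W
Cells with no legal move (terminal, hence L): (0,0).
The remaining L cells, each justified by listing all of its moves:
(0,2): L (sole option (0,1)(W) is W)
(1,1): L (options (0,1)(W), (1,0)(W) are all W)
(1,3): L (options (0,3)(W), (1,2)(W), (1,0)(W) are all W)
(2,0): L (sole option (1,0)(W) is W)
(2,2): L (options (1,2)(W), (2,1)(W) are all W)
(3,1): L (options (2,1)(W), (0,1)(W), (3,0)(W) are all W)
(3,3): L (options (2,3)(W), (0,3)(W), (3,2)(W), (3,0)(W) are all W)
(4,0): L (options (3,0)(W), (1,0)(W) are all W)
(4,2): L (options (3,2)(W), (1,2)(W), (4,1)(W) are all W)
(5,1): L (options (4,1)(W), (2,1)(W), (5,0)(W) are all W)
(5,3): L (options (4,3)(W), (2,3)(W), (5,2)(W), (5,0)(W) are all W)
(6,0): L (options (5,0)(W), (3,0)(W) are all W)
(6,2): L (options (5,2)(W), (3,2)(W), (6,1)(W) are all W)
(7,1): L (options (6,1)(W), (4,1)(W), (7,0)(W) are all W)
(7,3): L (options (6,3)(W), (4,3)(W), (7,2)(W), (7,0)(W) are all W)
(8,0): L (options (7,0)(W), (5,0)(W) are all W)
(8,2): L (options (7,2)(W), (5,2)(W), (8,1)(W) are all W)
Every other cell has at least one move into one of the L cells above, so it is W.
(7,1): one of the L cells justified above, so L
(3,4): the move to (3,3) reaches an L cell, so W
(8,5): the move to (8,2) reaches an L cell, so W

(7,1): L, (3,4): W, (8,5): W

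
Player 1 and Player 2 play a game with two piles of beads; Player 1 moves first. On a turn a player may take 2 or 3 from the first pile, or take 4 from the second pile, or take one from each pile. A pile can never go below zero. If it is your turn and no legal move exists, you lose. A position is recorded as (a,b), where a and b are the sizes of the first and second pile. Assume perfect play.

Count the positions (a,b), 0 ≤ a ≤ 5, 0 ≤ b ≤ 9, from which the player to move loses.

Build the W/L table. Terminal = L. A non-terminal position is W if it has a move to some L; otherwise it is L.
Every move lowers a or b (never raises either), so fill the grid row by row in increasing a, and left to right within a row: each cell's successors are then already labelled.
      b=0  b=1  b=2  b=3  b=4  b=5  b=6  b=7  b=8  b=9
a=0:    L    L    L    L    W    W    W    W    L    L
a=1:    L    W    W    W    W    L    L    L    L    W
a=2:    W    W    W    W    L    L    W    W    W    W
a=3:    W    W    W    W    L    W    W    W    W    W
a=4:    W    L    L    L    W    W    W    W    W    L
a=5:    L    L    W    W    W    W    L    L    L    L
Cells with no legal move (terminal, hence L): (0,0), (0,1), (0,2), (0,3), (1,0).
The remaining L cells, each justified by listing all of its moves:
(0,8): only reaches (0,4)(W), which is W → L
(0,9): only reaches (0,5)(W), which is W → L
(1,5): only reaches (1,1)(W), (0,4)(W), all W → L
(1,6): only reaches (1,2)(W), (0,5)(W), all W → L
(1,7): only reaches (1,3)(W), (0,6)(W), all W → L
(1,8): only reaches (1,4)(W), (0,7)(W), all W → L
(2,4): only reaches (0,4)(W), (2,0)(W), (1,3)(W), all W → L
(2,5): only reaches (0,5)(W), (2,1)(W), (1,4)(W), all W → L
(3,4): only reaches (1,4)(W), (0,4)(W), (3,0)(W), (2,3)(W), all W → L
(4,1): only reaches (2,1)(W), (1,1)(W), (3,0)(W), all W → L
(4,2): only reaches (2,2)(W), (1,2)(W), (3,1)(W), all W → L
(4,3): only reaches (2,3)(W), (1,3)(W), (3,2)(W), all W → L
(4,9): only reaches (2,9)(W), (1,9)(W), (4,5)(W), (3,8)(W), all W → L
(5,0): only reaches (3,0)(W), (2,0)(W), all W → L
(5,1): only reaches (3,1)(W), (2,1)(W), (4,0)(W), all W → L
(5,6): only reaches (3,6)(W), (2,6)(W), (5,2)(W), (4,5)(W), all W → L
(5,7): only reaches (3,7)(W), (2,7)(W), (5,3)(W), (4,6)(W), all W → L
(5,8): only reaches (3,8)(W), (2,8)(W), (5,4)(W), (4,7)(W), all W → L
(5,9): only reaches (3,9)(W), (2,9)(W), (5,5)(W), (4,8)(W), all W → L
Every other cell has at least one move into one of the L cells above, so it is W.
L cells per row: a=0: 6, a=1: 5, a=2: 2, a=3: 1, a=4: 4, a=5: 6; total 24.

24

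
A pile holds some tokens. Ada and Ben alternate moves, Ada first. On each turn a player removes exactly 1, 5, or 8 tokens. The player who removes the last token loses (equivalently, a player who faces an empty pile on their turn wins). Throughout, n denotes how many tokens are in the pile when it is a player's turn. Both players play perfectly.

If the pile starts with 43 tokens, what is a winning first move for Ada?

Remove 1, leaving 42.

Use the standard recursion: the mover wins at a terminal position; elsewhere, the mover wins exactly when some move hands the opponent an L position.
n=0: no move; the opponent has just taken the last token and therefore loses → W
n=1: only reaches 0(W), which is W → L
n=2: reaches L-position 1 → W
n=3: only reaches 2(W), which is W → L
n=4: reaches L-position 3 → W
n=5: only reaches 4(W), 0(W), all W → L
n=6: reaches L-position 5 → W
n=7: only reaches 6(W), 2(W), all W → L
n=8: reaches L-position 7 → W
n=9: reaches L-position 1 → W
n=10: reaches L-position 5 → W
n=11: reaches L-position 3 → W
n=12: reaches L-position 7 → W
n=13: reaches L-position 5 → W
n=14: only reaches 13(W), 9(W), 6(W), all W → L
n=15: reaches L-position 14 → W
n=16: only reaches 15(W), 11(W), 8(W), all W → L
n=17: reaches L-position 16 → W
n=18: only reaches 17(W), 13(W), 10(W), all W → L
n=19: reaches L-position 18 → W
n=20: only reaches 19(W), 15(W), 12(W), all W → L
n=21: reaches L-position 20 → W
n=22: reaches L-position 14 → W
n=23: reaches L-position 18 → W
n=24: reaches L-position 16 → W
n=25: reaches L-position 20 → W
n=26: reaches L-position 18 → W
n=27: only reaches 26(W), 22(W), 19(W), all W → L
n=28: reaches L-position 27 → W
n=29: only reaches 28(W), 24(W), 21(W), all W → L
n=30: reaches L-position 29 → W
n=31: only reaches 30(W), 26(W), 23(W), all W → L
n=32: reaches L-position 31 → W
n=33: only reaches 32(W), 28(W), 25(W), all W → L
n=34: reaches L-position 33 → W
n=35: reaches L-position 27 → W
n=36: reaches L-position 31 → W
n=37: reaches L-position 29 → W
n=38: reaches L-position 33 → W
n=39: reaches L-position 31 → W
n=40: only reaches 39(W), 35(W), 32(W), all W → L
n=41: reaches L-position 40 → W
n=42: only reaches 41(W), 37(W), 34(W), all W → L
n=43: reaches L-position 42 → W
From 43, the L positions reachable in one move are: 42.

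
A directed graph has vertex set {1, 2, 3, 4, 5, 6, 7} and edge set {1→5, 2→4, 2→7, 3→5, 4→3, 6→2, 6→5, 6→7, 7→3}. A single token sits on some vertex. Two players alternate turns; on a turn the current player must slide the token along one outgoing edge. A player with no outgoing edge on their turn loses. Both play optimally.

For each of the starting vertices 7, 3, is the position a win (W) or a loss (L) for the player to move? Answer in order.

Positions with no move are L. A position that does have a move is losing for the player to move precisely when every available move leads to a winning position for the opponent. Fill in the labels:
Every edge goes from a vertex to one that appears earlier in the order 5, 3, 1, 4, 7, 2, 6, so processing vertices in that order labels each vertex after all of its successors.
5: no outgoing edge → L
3: reaches L-position 5 → W
1: reaches L-position 5 → W
4: only reaches 3(W), which is W → L
7: only reaches 3(W), which is W → L
2: reaches L-position 7 → W
6: reaches L-position 7 → W

7: L, 3: W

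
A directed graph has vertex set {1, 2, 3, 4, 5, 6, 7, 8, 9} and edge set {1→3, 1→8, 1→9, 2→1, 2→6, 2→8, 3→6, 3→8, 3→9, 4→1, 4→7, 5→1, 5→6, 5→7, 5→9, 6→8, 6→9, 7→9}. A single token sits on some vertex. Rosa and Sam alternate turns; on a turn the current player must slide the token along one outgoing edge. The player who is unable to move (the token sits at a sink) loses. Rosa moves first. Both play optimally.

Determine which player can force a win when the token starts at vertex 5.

Classify positions by backward induction: terminal positions (no move available) are L. From any other position, the mover wins iff some move reaches an L.
Every edge goes from a vertex to one that appears earlier in the order 9, 8, 6, 3, 1, 7, 5, 4, 2, so processing vertices in that order labels each vertex after all of its successors.
9: no outgoing edge → L
8: no outgoing edge → L
6: →8(L), so W
3: →8(L), so W
1: →8(L), so W
7: →9(L), so W
5: →9(L), so W
4: →7(W), 1(W) — all W, so L
2: →8(L), so W
The starting position 5 is W: Rosa should move to 9, handing over an L position.

Rosa wins.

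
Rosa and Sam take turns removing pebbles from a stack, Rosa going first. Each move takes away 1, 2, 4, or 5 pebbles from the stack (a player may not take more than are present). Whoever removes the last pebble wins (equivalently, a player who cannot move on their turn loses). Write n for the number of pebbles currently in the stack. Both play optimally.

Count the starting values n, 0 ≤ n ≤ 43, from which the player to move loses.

15

Classify positions by backward induction: terminal positions (no move available) are L. From any other position, the mover wins iff some move reaches an L.
n=0: no move → L
n=1: →0(L), so W
n=2: →0(L), so W
n=3: →2(W), 1(W) — all W, so L
n=4: →3(L), so W
n=5: →3(L), so W
n=6: →5(W), 4(W), 2(W), 1(W) — all W, so L
n=7: →6(L), so W
n=8: →6(L), so W
n=9: →8(W), 7(W), 5(W), 4(W) — all W, so L
n=10: →9(L), so W
n=11: →9(L), so W
n=12: →11(W), 10(W), 8(W), 7(W) — all W, so L
n=13: →12(L), so W
n=14: →12(L), so W
n=15: →14(W), 13(W), 11(W), 10(W) — all W, so L
n=16: →15(L), so W
n=17: →15(L), so W
n=18: →17(W), 16(W), 14(W), 13(W) — all W, so L
n=19: →18(L), so W
n=20: →18(L), so W
n=21: →20(W), 19(W), 17(W), 16(W) — all W, so L
n=22: →21(L), so W
n=23: →21(L), so W
n=24: →23(W), 22(W), 20(W), 19(W) — all W, so L
n=25: →24(L), so W
n=26: →24(L), so W
n=27: →26(W), 25(W), 23(W), 22(W) — all W, so L
n=28: →27(L), so W
n=29: →27(L), so W
n=30: →29(W), 28(W), 26(W), 25(W) — all W, so L
n=31: →30(L), so W
n=32: →30(L), so W
n=33: →32(W), 31(W), 29(W), 28(W) — all W, so L
n=34: →33(L), so W
n=35: →33(L), so W
n=36: →35(W), 34(W), 32(W), 31(W) — all W, so L
n=37: →36(L), so W
n=38: →36(L), so W
n=39: →38(W), 37(W), 35(W), 34(W) — all W, so L
n=40: →39(L), so W
n=41: →39(L), so W
n=42: →41(W), 40(W), 38(W), 37(W) — all W, so L
n=43: →42(L), so W
L entries with 0 ≤ n ≤ 43: n = 0, 3, 6, 9, 12, 15, 18, 21, 24, 27, 30, 33, 36, 39, 42; that makes 15.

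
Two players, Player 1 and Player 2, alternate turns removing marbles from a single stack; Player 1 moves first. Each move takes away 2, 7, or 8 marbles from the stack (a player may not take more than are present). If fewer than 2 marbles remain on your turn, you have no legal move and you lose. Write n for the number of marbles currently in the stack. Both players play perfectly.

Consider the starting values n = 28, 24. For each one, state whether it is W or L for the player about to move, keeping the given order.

Positions with no move are L. A position that does have a move is losing for the player to move precisely when every available move leads to a winning position for the opponent. Fill in the labels:
n=0: no move → L
n=1: no move → L
n=2: reaches L-position 0 → W
n=3: reaches L-position 1 → W
n=4: only reaches 2(W), which is W → L
n=5: only reaches 3(W), which is W → L
n=6: reaches L-position 4 → W
n=7: reaches L-position 5 → W
n=8: reaches L-position 1 → W
n=9: reaches L-position 1 → W
n=10: only reaches 8(W), 3(W), 2(W), all W → L
n=11: reaches L-position 4 → W
n=12: reaches L-position 10 → W
n=13: reaches L-position 5 → W
n=14: only reaches 12(W), 7(W), 6(W), all W → L
n=15: only reaches 13(W), 8(W), 7(W), all W → L
n=16: reaches L-position 14 → W
n=17: reaches L-position 15 → W
n=18: reaches L-position 10 → W
n=19: only reaches 17(W), 12(W), 11(W), all W → L
n=20: only reaches 18(W), 13(W), 12(W), all W → L
n=21: reaches L-position 19 → W
n=22: reaches L-position 20 → W
n=23: reaches L-position 15 → W
n=24: only reaches 22(W), 17(W), 16(W), all W → L
n=25: only reaches 23(W), 18(W), 17(W), all W → L
n=26: reaches L-position 24 → W
n=27: reaches L-position 25 → W
n=28: reaches L-position 20 → W

28: W, 24: L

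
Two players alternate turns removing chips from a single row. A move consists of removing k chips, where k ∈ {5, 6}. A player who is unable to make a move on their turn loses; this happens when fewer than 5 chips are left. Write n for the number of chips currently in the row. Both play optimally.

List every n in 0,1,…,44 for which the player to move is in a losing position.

Build the W/L table. Terminal = L. A non-terminal position is W if it has a move to some L; otherwise it is L.
n=0: no move → L
n=1: no move → L
n=2: no move → L
n=3: no move → L
n=4: no move → L
n=5: W (go to 0, an L position)
n=6: W (go to 1, an L position)
n=7: W (go to 2, an L position)
n=8: W (go to 3, an L position)
n=9: W (go to 4, an L position)
n=10: W (go to 4, an L position)
n=11: L (options 6(W), 5(W) are all W)
n=12: L (options 7(W), 6(W) are all W)
n=13: L (options 8(W), 7(W) are all W)
n=14: L (options 9(W), 8(W) are all W)
n=15: L (options 10(W), 9(W) are all W)
n=16: W (go to 11, an L position)
n=17: W (go to 12, an L position)
n=18: W (go to 13, an L position)
n=19: W (go to 14, an L position)
n=20: W (go to 15, an L position)
n=21: W (go to 15, an L position)
n=22: L (options 17(W), 16(W) are all W)
n=23: L (options 18(W), 17(W) are all W)
n=24: L (options 19(W), 18(W) are all W)
n=25: L (options 20(W), 19(W) are all W)
n=26: L (options 21(W), 20(W) are all W)
n=27: W (go to 22, an L position)
n=28: W (go to 23, an L position)
n=29: W (go to 24, an L position)
n=30: W (go to 25, an L position)
n=31: W (go to 26, an L position)
n=32: W (go to 26, an L position)
n=33: L (options 28(W), 27(W) are all W)
n=34: L (options 29(W), 28(W) are all W)
n=35: L (options 30(W), 29(W) are all W)
n=36: L (options 31(W), 30(W) are all W)
n=37: L (options 32(W), 31(W) are all W)
n=38: W (go to 33, an L position)
n=39: W (go to 34, an L position)
n=40: W (go to 35, an L position)
n=41: W (go to 36, an L position)
n=42: W (go to 37, an L position)
n=43: W (go to 37, an L position)
n=44: L (options 39(W), 38(W) are all W)
Reading off the rows marked L gives the requested list; there are 21 such values of n.

0, 1, 2, 3, 4, 11, 12, 13, 14, 15, 22, 23, 24, 25, 26, 33, 34, 35, 36, 37, 44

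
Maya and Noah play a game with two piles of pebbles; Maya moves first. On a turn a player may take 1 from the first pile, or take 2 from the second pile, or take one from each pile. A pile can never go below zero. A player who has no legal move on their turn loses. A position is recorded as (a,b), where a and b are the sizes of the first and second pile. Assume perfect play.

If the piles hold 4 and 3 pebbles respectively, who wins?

Maya wins.

Label each position W (a win for the player to move) or L (a loss). A position with no legal move is L; any other position is W exactly when some move reaches an L, and L when every move reaches a W.
No move ever increases a pile, so every position that can arise here has a ≤ 4 and b ≤ 3; it is enough to label the cells with 0 ≤ a ≤ 4 and 0 ≤ b ≤ 3.
Every move lowers a or b (never raises either), so fill the grid row by row in increasing a, and left to right within a row: each cell's successors are then already labelled.
      b=0  b=1  b=2  b=3
a=0:    L    L    W    W
a=1:    W    W    W    L
a=2:    L    L    W    W
a=3:    W    W    W    L
a=4:    L    L    W    W
Cells with no legal move (terminal, hence L): (0,0), (0,1).
The remaining L cells, each justified by listing all of its moves:
(1,3): only reaches (0,3)(W), (1,1)(W), (0,2)(W), all W → L
(2,0): only reaches (1,0)(W), which is W → L
(2,1): only reaches (1,1)(W), (1,0)(W), all W → L
(3,3): only reaches (2,3)(W), (3,1)(W), (2,2)(W), all W → L
(4,0): only reaches (3,0)(W), which is W → L
(4,1): only reaches (3,1)(W), (3,0)(W), all W → L
Every other cell has at least one move into one of the L cells above, so it is W.
From (4,3) Maya can move to (3,3), reaching an L position.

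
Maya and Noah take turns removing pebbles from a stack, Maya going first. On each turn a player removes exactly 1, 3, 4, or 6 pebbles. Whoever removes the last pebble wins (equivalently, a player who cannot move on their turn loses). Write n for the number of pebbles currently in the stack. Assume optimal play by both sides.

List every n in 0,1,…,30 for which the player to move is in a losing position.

0, 2, 7, 9, 14, 16, 21, 23, 28, 30

Label each position W (a win for the player to move) or L (a loss). A position with no legal move is L; any other position is W exactly when some move reaches an L, and L when every move reaches a W.
n=0: no move → L
n=1: reaches L-position 0 → W
n=2: only reaches 1(W), which is W → L
n=3: reaches L-position 2 → W
n=4: reaches L-position 0 → W
n=5: reaches L-position 2 → W
n=6: reaches L-position 2 → W
n=7: only reaches 6(W), 4(W), 3(W), 1(W), all W → L
n=8: reaches L-position 7 → W
n=9: only reaches 8(W), 6(W), 5(W), 3(W), all W → L
n=10: reaches L-position 9 → W
n=11: reaches L-position 7 → W
n=12: reaches L-position 9 → W
n=13: reaches L-position 9 → W
n=14: only reaches 13(W), 11(W), 10(W), 8(W), all W → L
n=15: reaches L-position 14 → W
n=16: only reaches 15(W), 13(W), 12(W), 10(W), all W → L
n=17: reaches L-position 16 → W
n=18: reaches L-position 14 → W
n=19: reaches L-position 16 → W
n=20: reaches L-position 16 → W
n=21: only reaches 20(W), 18(W), 17(W), 15(W), all W → L
n=22: reaches L-position 21 → W
n=23: only reaches 22(W), 20(W), 19(W), 17(W), all W → L
n=24: reaches L-position 23 → W
n=25: reaches L-position 21 → W
n=26: reaches L-position 23 → W
n=27: reaches L-position 23 → W
n=28: only reaches 27(W), 25(W), 24(W), 22(W), all W → L
n=29: reaches L-position 28 → W
n=30: only reaches 29(W), 27(W), 26(W), 24(W), all W → L
The losing starting values of n are exactly the entries labelled L in this table (10 of them).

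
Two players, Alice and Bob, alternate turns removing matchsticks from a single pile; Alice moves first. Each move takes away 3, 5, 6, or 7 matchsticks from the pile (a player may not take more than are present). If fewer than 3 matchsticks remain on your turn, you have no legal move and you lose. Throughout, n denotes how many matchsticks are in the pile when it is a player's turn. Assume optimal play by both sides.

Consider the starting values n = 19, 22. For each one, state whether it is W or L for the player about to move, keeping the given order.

19: W, 22: L

Compute win/loss labels from the base case upward. A position with no move is L. Any other position is W if it can reach an L in one move, else L.
n=0: no move → L
n=1: no move → L
n=2: no move → L
n=3: can move to 0, which is L ⇒ W
n=4: can move to 1, which is L ⇒ W
n=5: can move to 2, which is L ⇒ W
n=6: can move to 1, which is L ⇒ W
n=7: can move to 2, which is L ⇒ W
n=8: can move to 2, which is L ⇒ W
n=9: can move to 2, which is L ⇒ W
n=10: moves to 7(W), 5(W), 4(W), 3(W); every one is W ⇒ L
n=11: moves to 8(W), 6(W), 5(W), 4(W); every one is W ⇒ L
n=12: moves to 9(W), 7(W), 6(W), 5(W); every one is W ⇒ L
n=13: can move to 10, which is L ⇒ W
n=14: can move to 11, which is L ⇒ W
n=15: can move to 12, which is L ⇒ W
n=16: can move to 11, which is L ⇒ W
n=17: can move to 12, which is L ⇒ W
n=18: can move to 12, which is L ⇒ W
n=19: can move to 12, which is L ⇒ W
n=20: moves to 17(W), 15(W), 14(W), 13(W); every one is W ⇒ L
n=21: moves to 18(W), 16(W), 15(W), 14(W); every one is W ⇒ L
n=22: moves to 19(W), 17(W), 16(W), 15(W); every one is W ⇒ L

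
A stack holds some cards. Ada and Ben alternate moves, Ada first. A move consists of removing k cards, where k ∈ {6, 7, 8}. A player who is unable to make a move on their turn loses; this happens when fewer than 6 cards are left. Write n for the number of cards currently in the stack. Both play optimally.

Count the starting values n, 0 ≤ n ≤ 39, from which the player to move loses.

Label each position W (a win for the player to move) or L (a loss). A position with no legal move is L; any other position is W exactly when some move reaches an L, and L when every move reaches a W.
n=0: no move → L
n=1: no move → L
n=2: no move → L
n=3: no move → L
n=4: no move → L
n=5: no move → L
n=6: reaches L-position 0 → W
n=7: reaches L-position 1 → W
n=8: reaches L-position 2 → W
n=9: reaches L-position 3 → W
n=10: reaches L-position 4 → W
n=11: reaches L-position 5 → W
n=12: reaches L-position 5 → W
n=13: reaches L-position 5 → W
n=14: only reaches 8(W), 7(W), 6(W), all W → L
n=15: only reaches 9(W), 8(W), 7(W), all W → L
n=16: only reaches 10(W), 9(W), 8(W), all W → L
n=17: only reaches 11(W), 10(W), 9(W), all W → L
n=18: only reaches 12(W), 11(W), 10(W), all W → L
n=19: only reaches 13(W), 12(W), 11(W), all W → L
n=20: reaches L-position 14 → W
n=21: reaches L-position 15 → W
n=22: reaches L-position 16 → W
n=23: reaches L-position 17 → W
n=24: reaches L-position 18 → W
n=25: reaches L-position 19 → W
n=26: reaches L-position 19 → W
n=27: reaches L-position 19 → W
n=28: only reaches 22(W), 21(W), 20(W), all W → L
n=29: only reaches 23(W), 22(W), 21(W), all W → L
n=30: only reaches 24(W), 23(W), 22(W), all W → L
n=31: only reaches 25(W), 24(W), 23(W), all W → L
n=32: only reaches 26(W), 25(W), 24(W), all W → L
n=33: only reaches 27(W), 26(W), 25(W), all W → L
n=34: reaches L-position 28 → W
n=35: reaches L-position 29 → W
n=36: reaches L-position 30 → W
n=37: reaches L-position 31 → W
n=38: reaches L-position 32 → W
n=39: reaches L-position 33 → W
L entries with 0 ≤ n ≤ 39: n = 0, 1, 2, 3, 4, 5, 14, 15, 16, 17, 18, 19, 28, 29, 30, 31, 32, 33; that makes 18.

18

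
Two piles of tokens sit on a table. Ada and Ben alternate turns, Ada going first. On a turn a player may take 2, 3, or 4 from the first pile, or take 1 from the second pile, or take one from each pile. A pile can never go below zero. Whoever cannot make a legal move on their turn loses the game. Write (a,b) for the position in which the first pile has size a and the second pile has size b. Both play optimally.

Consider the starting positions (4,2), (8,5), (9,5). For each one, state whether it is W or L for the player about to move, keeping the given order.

Use the standard recursion: the mover loses at a terminal position; elsewhere, the mover wins exactly when some move hands the opponent an L position.
No move ever increases a pile, so every position that can arise here has a ≤ 9 and b ≤ 5; it is enough to label the cells with 0 ≤ a ≤ 9 and 0 ≤ b ≤ 5.
Every move lowers a or b (never raises either), so fill the grid row by row in increasing a, and left to right within a row: each cell's successors are then already labelled.
      b=0  b=1  b=2  b=3  b=4  b=5
a=0:    L    W    L    W    L    W
a=1:    L    W    L    W    L    W
a=2:    W    W    W    W    W    W
a=3:    W    L    W    L    W    L
a=4:    W    L    W    L    W    L
a=5:    W    W    W    W    W    W
a=6:    L    W    L    W    L    W
a=7:    L    W    L    W    L    W
a=8:    W    W    W    W    W    W
a=9:    W    L    W    L    W    L
Cells with no legal move (terminal, hence L): (0,0), (1,0).
The remaining L cells, each justified by listing all of its moves:
(0,2): L (sole option (0,1)(W) is W)
(0,4): L (sole option (0,3)(W) is W)
(1,2): L (options (1,1)(W), (0,1)(W) are all W)
(1,4): L (options (1,3)(W), (0,3)(W) are all W)
(3,1): L (options (1,1)(W), (0,1)(W), (3,0)(W), (2,0)(W) are all W)
(3,3): L (options (1,3)(W), (0,3)(W), (3,2)(W), (2,2)(W) are all W)
(3,5): L (options (1,5)(W), (0,5)(W), (3,4)(W), (2,4)(W) are all W)
(4,1): L (options (2,1)(W), (1,1)(W), (0,1)(W), (4,0)(W), (3,0)(W) are all W)
(4,3): L (options (2,3)(W), (1,3)(W), (0,3)(W), (4,2)(W), (3,2)(W) are all W)
(4,5): L (options (2,5)(W), (1,5)(W), (0,5)(W), (4,4)(W), (3,4)(W) are all W)
(6,0): L (options (4,0)(W), (3,0)(W), (2,0)(W) are all W)
(6,2): L (options (4,2)(W), (3,2)(W), (2,2)(W), (6,1)(W), (5,1)(W) are all W)
(6,4): L (options (4,4)(W), (3,4)(W), (2,4)(W), (6,3)(W), (5,3)(W) are all W)
(7,0): L (options (5,0)(W), (4,0)(W), (3,0)(W) are all W)
(7,2): L (options (5,2)(W), (4,2)(W), (3,2)(W), (7,1)(W), (6,1)(W) are all W)
(7,4): L (options (5,4)(W), (4,4)(W), (3,4)(W), (7,3)(W), (6,3)(W) are all W)
(9,1): L (options (7,1)(W), (6,1)(W), (5,1)(W), (9,0)(W), (8,0)(W) are all W)
(9,3): L (options (7,3)(W), (6,3)(W), (5,3)(W), (9,2)(W), (8,2)(W) are all W)
(9,5): L (options (7,5)(W), (6,5)(W), (5,5)(W), (9,4)(W), (8,4)(W) are all W)
Every other cell has at least one move into one of the L cells above, so it is W.
(4,2): the move to (1,2) reaches an L cell, so W
(8,5): the move to (4,5) reaches an L cell, so W
(9,5): one of the L cells justified above, so L

(4,2): W, (8,5): W, (9,5): L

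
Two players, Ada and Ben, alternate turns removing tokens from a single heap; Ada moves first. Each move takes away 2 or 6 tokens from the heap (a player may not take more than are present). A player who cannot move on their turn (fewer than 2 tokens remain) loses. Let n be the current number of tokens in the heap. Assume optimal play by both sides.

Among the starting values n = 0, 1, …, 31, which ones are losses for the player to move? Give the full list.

Label each position W (a win for the player to move) or L (a loss). A position with no legal move is L; any other position is W exactly when some move reaches an L, and L when every move reaches a W.
n=0: no move → L
n=1: no move → L
n=2: W (go to 0, an L position)
n=3: W (go to 1, an L position)
n=4: L (sole option 2(W) is W)
n=5: L (sole option 3(W) is W)
n=6: W (go to 4, an L position)
n=7: W (go to 5, an L position)
n=8: L (options 6(W), 2(W) are all W)
n=9: L (options 7(W), 3(W) are all W)
n=10: W (go to 8, an L position)
n=11: W (go to 9, an L position)
n=12: L (options 10(W), 6(W) are all W)
n=13: L (options 11(W), 7(W) are all W)
n=14: W (go to 12, an L position)
n=15: W (go to 13, an L position)
n=16: L (options 14(W), 10(W) are all W)
n=17: L (options 15(W), 11(W) are all W)
n=18: W (go to 16, an L position)
n=19: W (go to 17, an L position)
n=20: L (options 18(W), 14(W) are all W)
n=21: L (options 19(W), 15(W) are all W)
n=22: W (go to 20, an L position)
n=23: W (go to 21, an L position)
n=24: L (options 22(W), 18(W) are all W)
n=25: L (options 23(W), 19(W) are all W)
n=26: W (go to 24, an L position)
n=27: W (go to 25, an L position)
n=28: L (options 26(W), 22(W) are all W)
n=29: L (options 27(W), 23(W) are all W)
n=30: W (go to 28, an L position)
n=31: W (go to 29, an L position)
The losing starting values of n are exactly the entries labelled L in this table (16 of them).

0, 1, 4, 5, 8, 9, 12, 13, 16, 17, 20, 21, 24, 25, 28, 29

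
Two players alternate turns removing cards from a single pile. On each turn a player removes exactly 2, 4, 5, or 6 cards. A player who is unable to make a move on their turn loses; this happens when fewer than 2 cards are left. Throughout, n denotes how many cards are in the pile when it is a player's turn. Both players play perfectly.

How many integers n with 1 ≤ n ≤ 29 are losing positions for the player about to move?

Compute win/loss labels from the base case upward. A position with no move is L. Any other position is W if it can reach an L in one move, else L.
n=0: no move → L
n=1: no move → L
n=2: W (go to 0, an L position)
n=3: W (go to 1, an L position)
n=4: W (go to 0, an L position)
n=5: W (go to 1, an L position)
n=6: W (go to 1, an L position)
n=7: W (go to 1, an L position)
n=8: L (options 6(W), 4(W), 3(W), 2(W) are all W)
n=9: L (options 7(W), 5(W), 4(W), 3(W) are all W)
n=10: W (go to 8, an L position)
n=11: W (go to 9, an L position)
n=12: W (go to 8, an L position)
n=13: W (go to 9, an L position)
n=14: W (go to 9, an L position)
n=15: W (go to 9, an L position)
n=16: L (options 14(W), 12(W), 11(W), 10(W) are all W)
n=17: L (options 15(W), 13(W), 12(W), 11(W) are all W)
n=18: W (go to 16, an L position)
n=19: W (go to 17, an L position)
n=20: W (go to 16, an L position)
n=21: W (go to 17, an L position)
n=22: W (go to 17, an L position)
n=23: W (go to 17, an L position)
n=24: L (options 22(W), 20(W), 19(W), 18(W) are all W)
n=25: L (options 23(W), 21(W), 20(W), 19(W) are all W)
n=26: W (go to 24, an L position)
n=27: W (go to 25, an L position)
n=28: W (go to 24, an L position)
n=29: W (go to 25, an L position)
L entries with 1 ≤ n ≤ 29 (n=0 is outside the asked range and is not counted): n = 1, 8, 9, 16, 17, 24, 25; that makes 7.

7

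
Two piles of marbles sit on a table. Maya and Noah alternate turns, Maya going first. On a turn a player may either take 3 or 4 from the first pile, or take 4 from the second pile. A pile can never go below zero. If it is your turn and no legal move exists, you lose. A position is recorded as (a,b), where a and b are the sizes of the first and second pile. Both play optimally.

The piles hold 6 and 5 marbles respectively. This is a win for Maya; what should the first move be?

Move to (3,5).

Label each position W (a win for the player to move) or L (a loss). A position with no legal move is L; any other position is W exactly when some move reaches an L, and L when every move reaches a W.
No move ever increases a pile, so every position that can arise here has a ≤ 6 and b ≤ 5; it is enough to label the cells with 0 ≤ a ≤ 6 and 0 ≤ b ≤ 5.
Every move lowers a or b (never raises either), so fill the grid row by row in increasing a, and left to right within a row: each cell's successors are then already labelled.
      b=0  b=1  b=2  b=3  b=4  b=5
a=0:    L    L    L    L    W    W
a=1:    L    L    L    L    W    W
a=2:    L    L    L    L    W    W
a=3:    W    W    W    W    L    L
a=4:    W    W    W    W    L    L
a=5:    W    W    W    W    L    L
a=6:    W    W    W    W    W    W
Cells with no legal move (terminal, hence L): (0,0), (0,1), (0,2), (0,3), (1,0), (1,1), (1,2), (1,3), (2,0), (2,1), (2,2), (2,3).
The remaining L cells, each justified by listing all of its moves:
(3,4): only reaches (0,4)(W), (3,0)(W), all W → L
(3,5): only reaches (0,5)(W), (3,1)(W), all W → L
(4,4): only reaches (1,4)(W), (0,4)(W), (4,0)(W), all W → L
(4,5): only reaches (1,5)(W), (0,5)(W), (4,1)(W), all W → L
(5,4): only reaches (2,4)(W), (1,4)(W), (5,0)(W), all W → L
(5,5): only reaches (2,5)(W), (1,5)(W), (5,1)(W), all W → L
Every other cell has at least one move into one of the L cells above, so it is W.
From (6,5), the L positions reachable in one move are: (3,5).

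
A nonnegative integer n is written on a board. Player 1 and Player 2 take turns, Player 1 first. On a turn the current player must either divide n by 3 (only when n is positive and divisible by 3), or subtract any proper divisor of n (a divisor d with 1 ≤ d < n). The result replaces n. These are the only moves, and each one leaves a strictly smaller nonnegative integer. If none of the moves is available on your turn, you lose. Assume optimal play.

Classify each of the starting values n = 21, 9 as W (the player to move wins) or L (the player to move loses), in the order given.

Compute win/loss labels from the base case upward. A position with no move is L. Any other position is W if it can reach an L in one move, else L.
n=0: no move → L
n=1: no move → L
n=2: W (go to 1, an L position)
n=3: W (go to 1, an L position)
n=4: L (options 2(W), 3(W) are all W)
n=5: W (go to 4, an L position)
n=6: W (go to 4, an L position)
n=7: L (sole option 6(W) is W)
n=8: W (go to 4, an L position)
n=9: L (options 3(W), 6(W), 8(W) are all W)
n=10: W (go to 9, an L position)
n=11: L (sole option 10(W) is W)
n=12: W (go to 4, an L position)
n=13: L (sole option 12(W) is W)
n=14: W (go to 7, an L position)
n=15: L (options 5(W), 10(W), 12(W), 14(W) are all W)
n=16: W (go to 15, an L position)
n=17: L (sole option 16(W) is W)
n=18: W (go to 9, an L position)
n=19: L (sole option 18(W) is W)
n=20: W (go to 15, an L position)
n=21: W (go to 7, an L position)

21: W, 9: L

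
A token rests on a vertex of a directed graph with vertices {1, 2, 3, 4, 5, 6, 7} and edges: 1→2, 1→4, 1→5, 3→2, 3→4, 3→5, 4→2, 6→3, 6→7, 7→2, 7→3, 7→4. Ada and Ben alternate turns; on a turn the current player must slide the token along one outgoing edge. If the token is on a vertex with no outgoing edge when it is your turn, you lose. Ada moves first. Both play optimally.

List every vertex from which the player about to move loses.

Label each position W (a win for the player to move) or L (a loss). A position with no legal move is L; any other position is W exactly when some move reaches an L, and L when every move reaches a W.
Every edge goes from a vertex to one that appears earlier in the order 5, 2, 4, 3, 1, 7, 6, so processing vertices in that order labels each vertex after all of its successors.
5: no outgoing edge → L
2: no outgoing edge → L
4: reaches L-position 2 → W
3: reaches L-position 2 → W
1: reaches L-position 2 → W
7: reaches L-position 2 → W
6: only reaches 7(W), 3(W), all W → L
The losing starting vertices are exactly the entries labelled L in this table (3 of them).

2, 5, 6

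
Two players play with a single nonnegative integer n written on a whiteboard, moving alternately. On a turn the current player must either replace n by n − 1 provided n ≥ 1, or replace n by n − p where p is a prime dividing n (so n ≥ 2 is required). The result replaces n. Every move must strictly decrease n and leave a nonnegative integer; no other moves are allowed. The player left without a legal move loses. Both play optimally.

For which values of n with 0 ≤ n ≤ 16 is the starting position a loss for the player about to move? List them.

Work bottom-up. With no move the player to move loses. Otherwise the position is W if at least one move leads to an L position for the opponent, and L if every move leads to a W.
n=0: no move → L
n=1: reaches L-position 0 → W
n=2: reaches L-position 0 → W
n=3: reaches L-position 0 → W
n=4: only reaches 2(W), 3(W), all W → L
n=5: reaches L-position 0 → W
n=6: reaches L-position 4 → W
n=7: reaches L-position 0 → W
n=8: only reaches 6(W), 7(W), all W → L
n=9: reaches L-position 8 → W
n=10: reaches L-position 8 → W
n=11: reaches L-position 0 → W
n=12: only reaches 9(W), 10(W), 11(W), all W → L
n=13: reaches L-position 0 → W
n=14: reaches L-position 12 → W
n=15: reaches L-position 12 → W
n=16: only reaches 14(W), 15(W), all W → L
Reading off the rows marked L gives the requested list; there are 5 such values of n.

0, 4, 8, 12, 16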